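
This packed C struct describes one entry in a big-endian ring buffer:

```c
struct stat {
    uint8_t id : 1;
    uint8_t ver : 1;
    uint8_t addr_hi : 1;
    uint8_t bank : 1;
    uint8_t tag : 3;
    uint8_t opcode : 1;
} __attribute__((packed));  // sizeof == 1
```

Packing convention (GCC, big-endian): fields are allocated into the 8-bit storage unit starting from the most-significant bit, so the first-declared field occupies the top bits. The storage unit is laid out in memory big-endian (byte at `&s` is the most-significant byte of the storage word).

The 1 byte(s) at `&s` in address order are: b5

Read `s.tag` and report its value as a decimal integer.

2

[0]=0xb5 (big-endian) → word 0xb5
id:1 @ bit 7 → (0xb5>>7)&0x1 = 0x1
ver:1 @ bit 6 → (0xb5>>6)&0x1 = 0x0
addr_hi:1 @ bit 5 → (0xb5>>5)&0x1 = 0x1
bank:1 @ bit 4 → (0xb5>>4)&0x1 = 0x1
tag:3 @ bit 1 → (0xb5>>1)&0x7 = 0x2  ←
opcode:1 @ bit 0 → (0xb5>>0)&0x1 = 0x1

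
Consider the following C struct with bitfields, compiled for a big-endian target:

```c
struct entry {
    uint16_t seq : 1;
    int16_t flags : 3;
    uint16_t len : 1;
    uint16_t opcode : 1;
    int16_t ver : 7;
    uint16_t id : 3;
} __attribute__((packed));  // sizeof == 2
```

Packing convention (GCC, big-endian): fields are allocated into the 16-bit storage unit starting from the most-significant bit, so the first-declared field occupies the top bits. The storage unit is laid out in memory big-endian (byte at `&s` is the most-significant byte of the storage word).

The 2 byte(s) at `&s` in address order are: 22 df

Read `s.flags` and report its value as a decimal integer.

2

[0]=0x22 [1]=0xdf (big-endian) → word 0x22df
seq:1 @ bit 15 → (0x22df>>15)&0x1 = 0x0
flags:3 @ bit 12 → (0x22df>>12)&0x7 = 0x2  ←
len:1 @ bit 11 → (0x22df>>11)&0x1 = 0x0
opcode:1 @ bit 10 → (0x22df>>10)&0x1 = 0x0
ver:7 @ bit 3 → (0x22df>>3)&0x7f = 0x5b
id:3 @ bit 0 → (0x22df>>0)&0x7 = 0x7
flags signed 3b, MSB=0: value = 2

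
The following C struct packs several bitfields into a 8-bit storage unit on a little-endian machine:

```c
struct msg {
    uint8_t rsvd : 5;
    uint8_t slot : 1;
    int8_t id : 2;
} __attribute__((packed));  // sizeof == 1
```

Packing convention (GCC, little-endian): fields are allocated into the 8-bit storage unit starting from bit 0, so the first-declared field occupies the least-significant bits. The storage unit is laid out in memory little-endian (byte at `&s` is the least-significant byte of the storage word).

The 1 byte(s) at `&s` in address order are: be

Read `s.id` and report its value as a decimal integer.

-2

[0]=0xbe (little-endian) → word 0xbe
rsvd [0+:5] = (word>>0) & 0x1f = 30
slot [5+:1] = (word>>5) & 0x1 = 1
id [6+:2] = (word>>6) & 0x3 = 2  ←
id signed 2b, MSB=1: 2 - 4 = -2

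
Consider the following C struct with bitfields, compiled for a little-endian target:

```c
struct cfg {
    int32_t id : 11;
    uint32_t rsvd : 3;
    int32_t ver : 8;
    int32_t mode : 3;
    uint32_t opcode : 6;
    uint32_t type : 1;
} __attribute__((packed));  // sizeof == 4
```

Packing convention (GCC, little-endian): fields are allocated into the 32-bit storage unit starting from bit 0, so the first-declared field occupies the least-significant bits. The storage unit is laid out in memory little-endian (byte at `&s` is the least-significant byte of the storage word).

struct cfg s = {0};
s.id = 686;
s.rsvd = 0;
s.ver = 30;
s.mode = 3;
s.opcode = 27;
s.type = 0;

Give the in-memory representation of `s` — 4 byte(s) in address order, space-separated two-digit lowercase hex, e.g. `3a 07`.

ae 82 c7 36

id (11b) val=686 bits=0x2ae at bit 0: 0x000002ae
rsvd (3b) val=0 bits=0x0 at bit 11: 0x000002ae
ver (8b) val=30 bits=0x1e at bit 14: 0x000782ae
mode (3b) val=3 bits=0x3 at bit 22: 0x00c782ae
opcode (6b) val=27 bits=0x1b at bit 25: 0x36c782ae
type (1b) val=0 bits=0x0 at bit 31: 0x36c782ae
word = 0x36c782ae → little-endian bytes:
  [0]=0xae  [1]=0x82  [2]=0xc7  [3]=0x36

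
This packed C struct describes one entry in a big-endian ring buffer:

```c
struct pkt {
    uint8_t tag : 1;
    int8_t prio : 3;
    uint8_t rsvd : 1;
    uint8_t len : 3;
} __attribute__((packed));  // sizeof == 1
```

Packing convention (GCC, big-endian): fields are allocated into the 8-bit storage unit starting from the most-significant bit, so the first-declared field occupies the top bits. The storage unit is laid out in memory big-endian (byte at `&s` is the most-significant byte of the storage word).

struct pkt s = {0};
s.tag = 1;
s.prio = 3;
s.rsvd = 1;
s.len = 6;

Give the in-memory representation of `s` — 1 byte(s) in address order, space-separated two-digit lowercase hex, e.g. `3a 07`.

tag:1 = 1 → 0x1 << 7 → word 0x80
prio:3 = 3 → 0x3 << 4 → word 0xb0
rsvd:1 = 1 → 0x1 << 3 → word 0xb8
len:3 = 6 → 0x6 << 0 → word 0xbe
word = 0xbe → big-endian bytes:
  [0]=0xbe

be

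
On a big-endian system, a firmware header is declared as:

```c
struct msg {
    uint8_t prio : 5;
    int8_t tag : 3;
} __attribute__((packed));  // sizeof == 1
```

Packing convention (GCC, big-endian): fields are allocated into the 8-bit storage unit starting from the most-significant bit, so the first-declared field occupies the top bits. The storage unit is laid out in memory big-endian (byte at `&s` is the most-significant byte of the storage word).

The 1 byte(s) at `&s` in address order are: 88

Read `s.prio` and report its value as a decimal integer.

17

[0]=0x88 (big-endian) → word 0x88
prio:5 @ bit 3 → (0x88>>3)&0x1f = 0x11  ←
tag:3 @ bit 0 → (0x88>>0)&0x7 = 0x0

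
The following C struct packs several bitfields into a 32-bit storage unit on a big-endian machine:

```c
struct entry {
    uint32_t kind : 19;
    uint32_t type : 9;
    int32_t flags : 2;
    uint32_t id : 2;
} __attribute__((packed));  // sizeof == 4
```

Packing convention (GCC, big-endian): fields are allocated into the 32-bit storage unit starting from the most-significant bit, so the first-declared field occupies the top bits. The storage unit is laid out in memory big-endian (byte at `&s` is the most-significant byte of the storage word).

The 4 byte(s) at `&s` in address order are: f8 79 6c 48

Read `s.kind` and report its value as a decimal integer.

[0]=0xf8 [1]=0x79 [2]=0x6c [3]=0x48 (big-endian) → word 0xf8796c48
kind [13+:19] = (word>>13) & 0x7ffff = 508875  ←
type [4+:9] = (word>>4) & 0x1ff = 196
flags [2+:2] = (word>>2) & 0x3 = 2
id [0+:2] = (word>>0) & 0x3 = 0

508875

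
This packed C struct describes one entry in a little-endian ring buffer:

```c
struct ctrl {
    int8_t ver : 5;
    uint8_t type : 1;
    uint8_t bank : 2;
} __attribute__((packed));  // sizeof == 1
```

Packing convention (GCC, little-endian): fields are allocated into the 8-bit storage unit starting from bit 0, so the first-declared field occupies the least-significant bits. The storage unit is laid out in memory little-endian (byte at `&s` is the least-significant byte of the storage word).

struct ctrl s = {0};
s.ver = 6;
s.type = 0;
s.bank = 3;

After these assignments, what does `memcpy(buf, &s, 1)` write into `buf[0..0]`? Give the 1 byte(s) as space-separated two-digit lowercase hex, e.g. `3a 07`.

c6

ver (5b) val=6 bits=0x6 at bit 0: 0x06
type (1b) val=0 bits=0x0 at bit 5: 0x06
bank (2b) val=3 bits=0x3 at bit 6: 0xc6
word = 0xc6 → little-endian bytes:
  [0]=0xc6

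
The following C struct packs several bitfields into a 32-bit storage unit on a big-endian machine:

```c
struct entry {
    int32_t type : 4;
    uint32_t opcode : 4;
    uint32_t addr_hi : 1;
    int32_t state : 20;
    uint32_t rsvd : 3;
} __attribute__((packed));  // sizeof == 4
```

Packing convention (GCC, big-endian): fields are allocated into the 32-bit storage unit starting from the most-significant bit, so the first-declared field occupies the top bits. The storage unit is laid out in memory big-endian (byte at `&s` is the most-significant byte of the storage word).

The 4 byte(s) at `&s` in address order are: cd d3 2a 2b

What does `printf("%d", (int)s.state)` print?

-367291

[0]=0xcd [1]=0xd3 [2]=0x2a [3]=0x2b (big-endian) → word 0xcdd32a2b
type [28+:4] = (word>>28) & 0xf = 12
opcode [24+:4] = (word>>24) & 0xf = 13
addr_hi [23+:1] = (word>>23) & 0x1 = 1
state [3+:20] = (word>>3) & 0xfffff = 681285  ←
rsvd [0+:3] = (word>>0) & 0x7 = 3
state signed 20b, MSB=1: 681285 - 1048576 = -367291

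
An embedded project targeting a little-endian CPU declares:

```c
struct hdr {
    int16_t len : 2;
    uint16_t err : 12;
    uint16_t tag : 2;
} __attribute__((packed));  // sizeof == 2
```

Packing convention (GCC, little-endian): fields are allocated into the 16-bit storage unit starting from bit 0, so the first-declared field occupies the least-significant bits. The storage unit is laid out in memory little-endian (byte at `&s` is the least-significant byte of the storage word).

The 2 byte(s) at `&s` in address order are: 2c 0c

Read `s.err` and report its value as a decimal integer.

[0]=0x2c [1]=0x0c (little-endian) → word 0x0c2c
len:2 @ bit 0 → (0x0c2c>>0)&0x3 = 0x0
err:12 @ bit 2 → (0x0c2c>>2)&0xfff = 0x30b  ←
tag:2 @ bit 14 → (0x0c2c>>14)&0x3 = 0x0

779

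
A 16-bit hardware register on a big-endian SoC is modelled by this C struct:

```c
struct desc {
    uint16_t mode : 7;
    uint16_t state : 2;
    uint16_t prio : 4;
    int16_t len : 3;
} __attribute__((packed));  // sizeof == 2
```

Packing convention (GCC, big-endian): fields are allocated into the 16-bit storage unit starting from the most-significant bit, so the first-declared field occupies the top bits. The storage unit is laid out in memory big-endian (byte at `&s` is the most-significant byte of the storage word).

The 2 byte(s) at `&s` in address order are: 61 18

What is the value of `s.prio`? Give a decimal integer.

[0]=0x61 [1]=0x18 (big-endian) → word 0x6118
mode [9+:7] = (word>>9) & 0x7f = 48
state [7+:2] = (word>>7) & 0x3 = 2
prio [3+:4] = (word>>3) & 0xf = 3  ←
len [0+:3] = (word>>0) & 0x7 = 0

3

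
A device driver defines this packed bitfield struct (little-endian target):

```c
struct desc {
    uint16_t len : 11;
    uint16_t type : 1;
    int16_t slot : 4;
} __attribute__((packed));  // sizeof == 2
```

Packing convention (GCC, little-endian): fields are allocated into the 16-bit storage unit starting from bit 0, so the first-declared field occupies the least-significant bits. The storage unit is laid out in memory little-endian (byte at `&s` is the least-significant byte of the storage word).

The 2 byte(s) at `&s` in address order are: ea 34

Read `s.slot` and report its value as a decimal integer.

[0]=0xea [1]=0x34 (little-endian) → word 0x34ea
len:11 @ bit 0 → (0x34ea>>0)&0x7ff = 0x4ea
type:1 @ bit 11 → (0x34ea>>11)&0x1 = 0x0
slot:4 @ bit 12 → (0x34ea>>12)&0xf = 0x3  ←
slot signed 4b, MSB=0: value = 3

3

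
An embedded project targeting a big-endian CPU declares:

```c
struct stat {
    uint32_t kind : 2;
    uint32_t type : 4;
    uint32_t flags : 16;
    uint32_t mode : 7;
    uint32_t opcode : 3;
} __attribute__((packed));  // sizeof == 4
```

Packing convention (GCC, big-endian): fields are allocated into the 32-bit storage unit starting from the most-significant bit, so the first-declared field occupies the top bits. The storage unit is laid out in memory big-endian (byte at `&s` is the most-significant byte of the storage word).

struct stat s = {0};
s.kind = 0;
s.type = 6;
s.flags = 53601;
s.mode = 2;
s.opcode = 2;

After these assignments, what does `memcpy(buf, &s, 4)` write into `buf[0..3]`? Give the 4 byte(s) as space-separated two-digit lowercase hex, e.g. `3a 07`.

[30+:2] kind=0 & 0x3 = 0x0; word=0x00000000
[26+:4] type=6 & 0xf = 0x6; word=0x18000000
[10+:16] flags=53601 & 0xffff = 0xd161; word=0x1b458400
[3+:7] mode=2 & 0x7f = 0x2; word=0x1b458410
[0+:3] opcode=2 & 0x7 = 0x2; word=0x1b458412
word = 0x1b458412 → big-endian bytes:
  [0]=0x1b  [1]=0x45  [2]=0x84  [3]=0x12

1b 45 84 12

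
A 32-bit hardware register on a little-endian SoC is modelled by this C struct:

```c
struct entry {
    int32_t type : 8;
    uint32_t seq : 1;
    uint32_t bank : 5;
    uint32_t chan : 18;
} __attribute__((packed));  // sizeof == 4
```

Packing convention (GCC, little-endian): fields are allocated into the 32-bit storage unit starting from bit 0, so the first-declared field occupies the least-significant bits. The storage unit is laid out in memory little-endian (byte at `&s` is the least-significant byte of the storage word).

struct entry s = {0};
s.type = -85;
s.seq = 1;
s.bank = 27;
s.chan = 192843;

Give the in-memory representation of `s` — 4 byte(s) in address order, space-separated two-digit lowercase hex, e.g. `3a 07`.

type (8b) val=-85 bits=0xab at bit 0: 0x000000ab
seq (1b) val=1 bits=0x1 at bit 8: 0x000001ab
bank (5b) val=27 bits=0x1b at bit 9: 0x000037ab
chan (18b) val=192843 bits=0x2f14b at bit 14: 0xbc52f7ab
word = 0xbc52f7ab → little-endian bytes:
  [0]=0xab  [1]=0xf7  [2]=0x52  [3]=0xbc

ab f7 52 bc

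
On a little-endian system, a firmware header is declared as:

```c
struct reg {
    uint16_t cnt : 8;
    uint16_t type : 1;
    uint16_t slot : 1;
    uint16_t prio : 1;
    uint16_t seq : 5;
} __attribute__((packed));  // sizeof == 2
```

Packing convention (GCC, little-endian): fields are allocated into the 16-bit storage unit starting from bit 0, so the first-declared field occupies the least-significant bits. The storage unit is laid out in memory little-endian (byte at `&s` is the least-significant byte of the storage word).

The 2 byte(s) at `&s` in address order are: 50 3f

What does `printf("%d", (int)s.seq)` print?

[0]=0x50 [1]=0x3f (little-endian) → word 0x3f50
cnt:8 @ bit 0 → (0x3f50>>0)&0xff = 0x50
type:1 @ bit 8 → (0x3f50>>8)&0x1 = 0x1
slot:1 @ bit 9 → (0x3f50>>9)&0x1 = 0x1
prio:1 @ bit 10 → (0x3f50>>10)&0x1 = 0x1
seq:5 @ bit 11 → (0x3f50>>11)&0x1f = 0x7  ←

7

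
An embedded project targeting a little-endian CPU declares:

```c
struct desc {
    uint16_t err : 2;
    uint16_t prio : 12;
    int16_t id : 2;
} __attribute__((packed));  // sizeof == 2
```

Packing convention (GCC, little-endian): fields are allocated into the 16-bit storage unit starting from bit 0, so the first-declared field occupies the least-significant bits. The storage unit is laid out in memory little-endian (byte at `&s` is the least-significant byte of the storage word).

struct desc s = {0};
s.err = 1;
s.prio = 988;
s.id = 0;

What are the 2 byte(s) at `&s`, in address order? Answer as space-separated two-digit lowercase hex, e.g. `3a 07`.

71 0f

err (2b) val=1 bits=0x1 at bit 0: 0x0001
prio (12b) val=988 bits=0x3dc at bit 2: 0x0f71
id (2b) val=0 bits=0x0 at bit 14: 0x0f71
word = 0x0f71 → little-endian bytes:
  [0]=0x71  [1]=0x0f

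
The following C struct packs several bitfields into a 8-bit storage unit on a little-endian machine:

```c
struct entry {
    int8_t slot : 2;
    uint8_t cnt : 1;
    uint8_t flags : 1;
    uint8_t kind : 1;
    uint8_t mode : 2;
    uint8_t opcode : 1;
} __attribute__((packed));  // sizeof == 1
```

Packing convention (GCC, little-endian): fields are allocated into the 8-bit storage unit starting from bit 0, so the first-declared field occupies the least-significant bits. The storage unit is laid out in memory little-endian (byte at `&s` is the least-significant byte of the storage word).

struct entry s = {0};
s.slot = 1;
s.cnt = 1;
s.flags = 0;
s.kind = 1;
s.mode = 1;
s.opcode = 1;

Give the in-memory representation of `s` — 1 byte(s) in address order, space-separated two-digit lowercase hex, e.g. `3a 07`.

b5

slot:2 = 1 → 0x1 << 0 → word 0x01
cnt:1 = 1 → 0x1 << 2 → word 0x05
flags:1 = 0 → 0x0 << 3 → word 0x05
kind:1 = 1 → 0x1 << 4 → word 0x15
mode:2 = 1 → 0x1 << 5 → word 0x35
opcode:1 = 1 → 0x1 << 7 → word 0xb5
word = 0xb5 → little-endian bytes:
  [0]=0xb5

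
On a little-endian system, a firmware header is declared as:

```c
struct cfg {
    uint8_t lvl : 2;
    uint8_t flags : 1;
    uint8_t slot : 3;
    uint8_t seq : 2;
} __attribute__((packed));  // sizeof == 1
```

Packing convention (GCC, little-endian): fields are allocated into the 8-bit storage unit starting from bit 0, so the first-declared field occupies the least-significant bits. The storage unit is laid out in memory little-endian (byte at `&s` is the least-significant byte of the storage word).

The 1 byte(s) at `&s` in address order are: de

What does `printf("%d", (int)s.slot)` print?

3

[0]=0xde (little-endian) → word 0xde
lvl [0+:2] = (word>>0) & 0x3 = 2
flags [2+:1] = (word>>2) & 0x1 = 1
slot [3+:3] = (word>>3) & 0x7 = 3  ←
seq [6+:2] = (word>>6) & 0x3 = 3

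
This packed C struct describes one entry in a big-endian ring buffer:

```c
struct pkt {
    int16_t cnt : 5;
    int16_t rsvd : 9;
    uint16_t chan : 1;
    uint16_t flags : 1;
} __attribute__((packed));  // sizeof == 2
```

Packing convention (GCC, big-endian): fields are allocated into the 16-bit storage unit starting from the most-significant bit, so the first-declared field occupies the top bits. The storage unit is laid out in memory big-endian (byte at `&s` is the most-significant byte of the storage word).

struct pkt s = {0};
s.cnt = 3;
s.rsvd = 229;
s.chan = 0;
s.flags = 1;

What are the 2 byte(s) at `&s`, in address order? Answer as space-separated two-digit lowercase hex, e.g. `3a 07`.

[11+:5] cnt=3 & 0x1f = 0x3; word=0x1800
[2+:9] rsvd=229 & 0x1ff = 0xe5; word=0x1b94
[1+:1] chan=0 & 0x1 = 0x0; word=0x1b94
[0+:1] flags=1 & 0x1 = 0x1; word=0x1b95
word = 0x1b95 → big-endian bytes:
  [0]=0x1b  [1]=0x95

1b 95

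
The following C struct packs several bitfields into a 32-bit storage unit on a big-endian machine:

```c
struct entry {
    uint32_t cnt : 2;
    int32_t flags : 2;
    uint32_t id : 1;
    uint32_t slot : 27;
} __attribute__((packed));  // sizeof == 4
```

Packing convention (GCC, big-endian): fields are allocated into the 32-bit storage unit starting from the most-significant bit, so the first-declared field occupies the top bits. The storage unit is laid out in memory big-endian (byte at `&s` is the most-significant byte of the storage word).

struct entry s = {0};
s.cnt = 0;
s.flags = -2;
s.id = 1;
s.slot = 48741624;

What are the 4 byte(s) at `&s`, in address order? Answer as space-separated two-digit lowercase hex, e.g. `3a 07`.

cnt:2 = 0 → 0x0 << 30 → word 0x00000000
flags:2 = -2 → 0x2 << 28 → word 0x20000000
id:1 = 1 → 0x1 << 27 → word 0x28000000
slot:27 = 48741624 → 0x2e7bcf8 << 0 → word 0x2ae7bcf8
word = 0x2ae7bcf8 → big-endian bytes:
  [0]=0x2a  [1]=0xe7  [2]=0xbc  [3]=0xf8

2a e7 bc f8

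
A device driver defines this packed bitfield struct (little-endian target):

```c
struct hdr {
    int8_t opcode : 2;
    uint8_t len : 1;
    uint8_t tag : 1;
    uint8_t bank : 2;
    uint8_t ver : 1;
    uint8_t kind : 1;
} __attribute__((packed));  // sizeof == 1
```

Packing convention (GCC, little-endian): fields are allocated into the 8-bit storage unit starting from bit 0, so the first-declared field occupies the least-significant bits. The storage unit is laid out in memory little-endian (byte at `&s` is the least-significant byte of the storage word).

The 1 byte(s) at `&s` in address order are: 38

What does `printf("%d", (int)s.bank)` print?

[0]=0x38 (little-endian) → word 0x38
opcode:2 @ bit 0 → (0x38>>0)&0x3 = 0x0
len:1 @ bit 2 → (0x38>>2)&0x1 = 0x0
tag:1 @ bit 3 → (0x38>>3)&0x1 = 0x1
bank:2 @ bit 4 → (0x38>>4)&0x3 = 0x3  ←
ver:1 @ bit 6 → (0x38>>6)&0x1 = 0x0
kind:1 @ bit 7 → (0x38>>7)&0x1 = 0x0

3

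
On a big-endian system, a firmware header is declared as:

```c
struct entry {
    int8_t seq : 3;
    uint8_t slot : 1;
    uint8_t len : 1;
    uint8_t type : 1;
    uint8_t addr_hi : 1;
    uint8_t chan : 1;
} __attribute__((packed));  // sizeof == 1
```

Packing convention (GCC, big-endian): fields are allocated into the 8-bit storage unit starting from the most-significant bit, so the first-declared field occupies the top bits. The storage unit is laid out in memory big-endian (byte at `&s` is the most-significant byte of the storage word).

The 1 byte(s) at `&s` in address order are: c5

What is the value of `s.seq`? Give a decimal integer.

[0]=0xc5 (big-endian) → word 0xc5
seq:3 @ bit 5 → (0xc5>>5)&0x7 = 0x6  ←
slot:1 @ bit 4 → (0xc5>>4)&0x1 = 0x0
len:1 @ bit 3 → (0xc5>>3)&0x1 = 0x0
type:1 @ bit 2 → (0xc5>>2)&0x1 = 0x1
addr_hi:1 @ bit 1 → (0xc5>>1)&0x1 = 0x0
chan:1 @ bit 0 → (0xc5>>0)&0x1 = 0x1
seq signed 3b, MSB=1: 6 - 8 = -2

-2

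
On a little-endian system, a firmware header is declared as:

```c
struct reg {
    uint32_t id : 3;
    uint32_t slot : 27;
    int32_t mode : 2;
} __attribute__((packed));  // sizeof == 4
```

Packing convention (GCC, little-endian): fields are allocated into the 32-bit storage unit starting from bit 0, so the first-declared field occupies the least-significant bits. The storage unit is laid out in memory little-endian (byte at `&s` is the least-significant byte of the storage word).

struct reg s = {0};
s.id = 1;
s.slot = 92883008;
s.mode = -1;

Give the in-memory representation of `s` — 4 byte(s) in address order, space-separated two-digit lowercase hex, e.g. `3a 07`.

01 42 4a ec

id (3b) val=1 bits=0x1 at bit 0: 0x00000001
slot (27b) val=92883008 bits=0x5894840 at bit 3: 0x2c4a4201
mode (2b) val=-1 bits=0x3 at bit 30: 0xec4a4201
word = 0xec4a4201 → little-endian bytes:
  [0]=0x01  [1]=0x42  [2]=0x4a  [3]=0xec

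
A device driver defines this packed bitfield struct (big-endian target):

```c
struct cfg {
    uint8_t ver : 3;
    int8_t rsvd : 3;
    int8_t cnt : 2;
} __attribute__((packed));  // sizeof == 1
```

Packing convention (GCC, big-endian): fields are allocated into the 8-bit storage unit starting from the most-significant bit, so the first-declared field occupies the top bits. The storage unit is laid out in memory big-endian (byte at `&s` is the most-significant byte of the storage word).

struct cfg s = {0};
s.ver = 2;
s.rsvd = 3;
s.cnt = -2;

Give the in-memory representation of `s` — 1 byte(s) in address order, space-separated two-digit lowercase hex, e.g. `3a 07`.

4e

[5+:3] ver=2 & 0x7 = 0x2; word=0x40
[2+:3] rsvd=3 & 0x7 = 0x3; word=0x4c
[0+:2] cnt=-2 & 0x3 = 0x2; word=0x4e
word = 0x4e → big-endian bytes:
  [0]=0x4e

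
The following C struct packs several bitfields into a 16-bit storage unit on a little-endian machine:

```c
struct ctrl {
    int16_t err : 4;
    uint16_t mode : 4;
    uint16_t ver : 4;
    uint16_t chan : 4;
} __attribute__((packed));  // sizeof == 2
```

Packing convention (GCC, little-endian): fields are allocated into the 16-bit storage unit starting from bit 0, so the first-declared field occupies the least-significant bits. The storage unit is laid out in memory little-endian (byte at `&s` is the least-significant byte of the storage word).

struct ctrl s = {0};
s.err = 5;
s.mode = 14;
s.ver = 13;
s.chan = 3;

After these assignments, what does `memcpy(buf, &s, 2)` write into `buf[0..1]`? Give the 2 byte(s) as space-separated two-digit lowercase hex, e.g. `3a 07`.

e5 3d

err:4 = 5 → 0x5 << 0 → word 0x0005
mode:4 = 14 → 0xe << 4 → word 0x00e5
ver:4 = 13 → 0xd << 8 → word 0x0de5
chan:4 = 3 → 0x3 << 12 → word 0x3de5
word = 0x3de5 → little-endian bytes:
  [0]=0xe5  [1]=0x3d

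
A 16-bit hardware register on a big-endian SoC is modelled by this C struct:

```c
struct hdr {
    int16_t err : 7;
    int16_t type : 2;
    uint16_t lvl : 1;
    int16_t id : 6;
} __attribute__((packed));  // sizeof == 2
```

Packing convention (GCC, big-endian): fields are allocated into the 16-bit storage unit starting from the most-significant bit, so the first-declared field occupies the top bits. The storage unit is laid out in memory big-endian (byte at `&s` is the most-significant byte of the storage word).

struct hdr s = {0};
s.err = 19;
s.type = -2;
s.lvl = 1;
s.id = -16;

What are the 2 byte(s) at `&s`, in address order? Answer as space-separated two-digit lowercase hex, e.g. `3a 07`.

27 70

err (7b) val=19 bits=0x13 at bit 9: 0x2600
type (2b) val=-2 bits=0x2 at bit 7: 0x2700
lvl (1b) val=1 bits=0x1 at bit 6: 0x2740
id (6b) val=-16 bits=0x30 at bit 0: 0x2770
word = 0x2770 → big-endian bytes:
  [0]=0x27  [1]=0x70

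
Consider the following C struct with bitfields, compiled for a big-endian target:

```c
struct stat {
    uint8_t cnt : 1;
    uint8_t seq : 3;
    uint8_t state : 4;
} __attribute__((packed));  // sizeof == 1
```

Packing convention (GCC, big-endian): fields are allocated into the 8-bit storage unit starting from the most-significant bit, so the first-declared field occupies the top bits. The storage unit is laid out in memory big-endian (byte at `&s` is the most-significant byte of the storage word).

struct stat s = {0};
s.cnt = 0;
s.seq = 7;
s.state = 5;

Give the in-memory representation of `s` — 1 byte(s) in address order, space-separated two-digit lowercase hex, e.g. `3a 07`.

[7+:1] cnt=0 & 0x1 = 0x0; word=0x00
[4+:3] seq=7 & 0x7 = 0x7; word=0x70
[0+:4] state=5 & 0xf = 0x5; word=0x75
word = 0x75 → big-endian bytes:
  [0]=0x75

75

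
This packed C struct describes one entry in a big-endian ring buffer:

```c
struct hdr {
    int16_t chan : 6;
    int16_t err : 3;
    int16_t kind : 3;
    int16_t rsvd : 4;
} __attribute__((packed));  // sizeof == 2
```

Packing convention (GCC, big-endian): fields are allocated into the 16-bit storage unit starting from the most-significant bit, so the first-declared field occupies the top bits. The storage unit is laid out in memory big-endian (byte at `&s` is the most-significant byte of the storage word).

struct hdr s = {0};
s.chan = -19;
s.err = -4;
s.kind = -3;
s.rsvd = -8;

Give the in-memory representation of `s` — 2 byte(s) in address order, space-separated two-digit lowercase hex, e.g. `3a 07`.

chan:6 = -19 → 0x2d << 10 → word 0xb400
err:3 = -4 → 0x4 << 7 → word 0xb600
kind:3 = -3 → 0x5 << 4 → word 0xb650
rsvd:4 = -8 → 0x8 << 0 → word 0xb658
word = 0xb658 → big-endian bytes:
  [0]=0xb6  [1]=0x58

b6 58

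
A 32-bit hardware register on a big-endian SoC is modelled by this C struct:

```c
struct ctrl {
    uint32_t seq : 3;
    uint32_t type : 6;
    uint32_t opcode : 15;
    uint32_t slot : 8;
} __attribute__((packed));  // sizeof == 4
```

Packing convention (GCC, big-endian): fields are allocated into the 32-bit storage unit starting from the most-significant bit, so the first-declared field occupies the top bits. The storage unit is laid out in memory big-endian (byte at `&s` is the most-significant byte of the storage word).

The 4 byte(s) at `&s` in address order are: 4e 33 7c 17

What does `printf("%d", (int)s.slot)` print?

[0]=0x4e [1]=0x33 [2]=0x7c [3]=0x17 (big-endian) → word 0x4e337c17
seq:3 @ bit 29 → (0x4e337c17>>29)&0x7 = 0x2
type:6 @ bit 23 → (0x4e337c17>>23)&0x3f = 0x1c
opcode:15 @ bit 8 → (0x4e337c17>>8)&0x7fff = 0x337c
slot:8 @ bit 0 → (0x4e337c17>>0)&0xff = 0x17  ←

23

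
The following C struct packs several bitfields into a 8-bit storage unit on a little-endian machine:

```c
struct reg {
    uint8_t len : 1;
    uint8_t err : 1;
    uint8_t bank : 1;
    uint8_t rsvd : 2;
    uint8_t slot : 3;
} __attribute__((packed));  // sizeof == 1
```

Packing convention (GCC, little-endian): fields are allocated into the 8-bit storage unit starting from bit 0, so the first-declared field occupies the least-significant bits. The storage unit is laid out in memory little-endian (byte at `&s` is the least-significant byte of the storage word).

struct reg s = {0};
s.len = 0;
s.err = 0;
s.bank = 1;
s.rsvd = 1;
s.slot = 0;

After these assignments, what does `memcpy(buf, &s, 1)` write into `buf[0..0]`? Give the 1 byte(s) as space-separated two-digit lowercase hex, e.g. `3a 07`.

0c

len:1 = 0 → 0x0 << 0 → word 0x00
err:1 = 0 → 0x0 << 1 → word 0x00
bank:1 = 1 → 0x1 << 2 → word 0x04
rsvd:2 = 1 → 0x1 << 3 → word 0x0c
slot:3 = 0 → 0x0 << 5 → word 0x0c
word = 0x0c → little-endian bytes:
  [0]=0x0c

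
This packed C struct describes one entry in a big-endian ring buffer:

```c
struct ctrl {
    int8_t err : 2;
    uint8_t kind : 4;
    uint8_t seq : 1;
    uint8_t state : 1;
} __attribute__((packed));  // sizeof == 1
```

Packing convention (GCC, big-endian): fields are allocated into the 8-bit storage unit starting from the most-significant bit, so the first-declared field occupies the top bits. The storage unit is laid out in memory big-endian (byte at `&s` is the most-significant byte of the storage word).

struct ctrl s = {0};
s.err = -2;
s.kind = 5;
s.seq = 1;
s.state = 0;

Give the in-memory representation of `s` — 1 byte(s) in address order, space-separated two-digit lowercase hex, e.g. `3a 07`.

err (2b) val=-2 bits=0x2 at bit 6: 0x80
kind (4b) val=5 bits=0x5 at bit 2: 0x94
seq (1b) val=1 bits=0x1 at bit 1: 0x96
state (1b) val=0 bits=0x0 at bit 0: 0x96
word = 0x96 → big-endian bytes:
  [0]=0x96

96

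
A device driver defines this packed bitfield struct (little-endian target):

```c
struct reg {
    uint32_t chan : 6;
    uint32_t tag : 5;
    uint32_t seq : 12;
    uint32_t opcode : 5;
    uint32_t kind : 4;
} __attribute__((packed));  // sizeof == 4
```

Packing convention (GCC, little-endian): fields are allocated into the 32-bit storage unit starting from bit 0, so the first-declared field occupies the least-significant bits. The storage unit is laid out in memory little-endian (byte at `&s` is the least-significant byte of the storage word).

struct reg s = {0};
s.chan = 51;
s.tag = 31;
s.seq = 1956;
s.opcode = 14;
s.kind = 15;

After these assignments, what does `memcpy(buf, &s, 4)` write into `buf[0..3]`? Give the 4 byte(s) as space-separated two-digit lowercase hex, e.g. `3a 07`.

f3 27 3d f7

[0+:6] chan=51 & 0x3f = 0x33; word=0x00000033
[6+:5] tag=31 & 0x1f = 0x1f; word=0x000007f3
[11+:12] seq=1956 & 0xfff = 0x7a4; word=0x003d27f3
[23+:5] opcode=14 & 0x1f = 0xe; word=0x073d27f3
[28+:4] kind=15 & 0xf = 0xf; word=0xf73d27f3
word = 0xf73d27f3 → little-endian bytes:
  [0]=0xf3  [1]=0x27  [2]=0x3d  [3]=0xf7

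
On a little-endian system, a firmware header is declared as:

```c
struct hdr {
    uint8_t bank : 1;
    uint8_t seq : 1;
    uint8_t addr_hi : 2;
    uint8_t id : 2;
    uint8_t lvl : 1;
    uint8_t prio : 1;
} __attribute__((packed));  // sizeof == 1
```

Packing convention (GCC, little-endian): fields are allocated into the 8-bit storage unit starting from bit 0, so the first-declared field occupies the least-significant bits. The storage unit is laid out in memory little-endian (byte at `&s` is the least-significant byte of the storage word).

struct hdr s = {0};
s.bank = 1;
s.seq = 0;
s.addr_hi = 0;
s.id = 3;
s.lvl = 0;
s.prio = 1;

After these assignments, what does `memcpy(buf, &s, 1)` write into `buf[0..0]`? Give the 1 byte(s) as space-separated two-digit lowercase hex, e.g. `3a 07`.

b1

bank (1b) val=1 bits=0x1 at bit 0: 0x01
seq (1b) val=0 bits=0x0 at bit 1: 0x01
addr_hi (2b) val=0 bits=0x0 at bit 2: 0x01
id (2b) val=3 bits=0x3 at bit 4: 0x31
lvl (1b) val=0 bits=0x0 at bit 6: 0x31
prio (1b) val=1 bits=0x1 at bit 7: 0xb1
word = 0xb1 → little-endian bytes:
  [0]=0xb1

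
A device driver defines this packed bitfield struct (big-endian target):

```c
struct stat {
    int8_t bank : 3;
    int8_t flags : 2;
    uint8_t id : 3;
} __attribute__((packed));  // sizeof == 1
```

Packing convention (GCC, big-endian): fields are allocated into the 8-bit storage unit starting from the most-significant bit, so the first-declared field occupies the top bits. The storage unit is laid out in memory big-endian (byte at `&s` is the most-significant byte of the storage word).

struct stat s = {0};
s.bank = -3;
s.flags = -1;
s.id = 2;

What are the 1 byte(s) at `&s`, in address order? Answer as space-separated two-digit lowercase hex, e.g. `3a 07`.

ba

bank (3b) val=-3 bits=0x5 at bit 5: 0xa0
flags (2b) val=-1 bits=0x3 at bit 3: 0xb8
id (3b) val=2 bits=0x2 at bit 0: 0xba
word = 0xba → big-endian bytes:
  [0]=0xba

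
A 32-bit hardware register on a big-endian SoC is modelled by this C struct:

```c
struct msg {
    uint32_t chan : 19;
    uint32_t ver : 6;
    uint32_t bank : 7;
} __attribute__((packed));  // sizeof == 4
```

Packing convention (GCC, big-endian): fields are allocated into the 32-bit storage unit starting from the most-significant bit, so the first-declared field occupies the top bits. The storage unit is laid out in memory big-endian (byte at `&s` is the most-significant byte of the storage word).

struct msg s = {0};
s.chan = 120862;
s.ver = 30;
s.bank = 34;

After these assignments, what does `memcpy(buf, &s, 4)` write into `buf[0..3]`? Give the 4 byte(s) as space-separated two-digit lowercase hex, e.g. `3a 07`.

[13+:19] chan=120862 & 0x7ffff = 0x1d81e; word=0x3b03c000
[7+:6] ver=30 & 0x3f = 0x1e; word=0x3b03cf00
[0+:7] bank=34 & 0x7f = 0x22; word=0x3b03cf22
word = 0x3b03cf22 → big-endian bytes:
  [0]=0x3b  [1]=0x03  [2]=0xcf  [3]=0x22

3b 03 cf 22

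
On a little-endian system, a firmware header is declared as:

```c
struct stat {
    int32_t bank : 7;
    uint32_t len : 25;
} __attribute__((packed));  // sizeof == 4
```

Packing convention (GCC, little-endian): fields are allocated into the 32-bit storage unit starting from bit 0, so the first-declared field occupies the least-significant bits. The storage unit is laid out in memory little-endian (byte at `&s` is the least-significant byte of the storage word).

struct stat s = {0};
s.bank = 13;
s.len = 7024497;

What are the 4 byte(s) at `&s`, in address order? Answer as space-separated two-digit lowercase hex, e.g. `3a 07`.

[0+:7] bank=13 & 0x7f = 0xd; word=0x0000000d
[7+:25] len=7024497 & 0x1ffffff = 0x6b2f71; word=0x3597b88d
word = 0x3597b88d → little-endian bytes:
  [0]=0x8d  [1]=0xb8  [2]=0x97  [3]=0x35

8d b8 97 35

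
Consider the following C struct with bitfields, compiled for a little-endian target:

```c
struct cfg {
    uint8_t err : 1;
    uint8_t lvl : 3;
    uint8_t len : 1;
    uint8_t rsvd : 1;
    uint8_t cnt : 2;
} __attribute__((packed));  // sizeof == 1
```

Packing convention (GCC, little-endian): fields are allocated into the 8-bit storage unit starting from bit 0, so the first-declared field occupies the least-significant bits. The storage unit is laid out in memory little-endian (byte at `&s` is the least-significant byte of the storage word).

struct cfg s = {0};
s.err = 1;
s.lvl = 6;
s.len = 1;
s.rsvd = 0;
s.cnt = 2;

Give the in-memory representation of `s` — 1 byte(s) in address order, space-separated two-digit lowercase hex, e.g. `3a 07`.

[0+:1] err=1 & 0x1 = 0x1; word=0x01
[1+:3] lvl=6 & 0x7 = 0x6; word=0x0d
[4+:1] len=1 & 0x1 = 0x1; word=0x1d
[5+:1] rsvd=0 & 0x1 = 0x0; word=0x1d
[6+:2] cnt=2 & 0x3 = 0x2; word=0x9d
word = 0x9d → little-endian bytes:
  [0]=0x9d

9d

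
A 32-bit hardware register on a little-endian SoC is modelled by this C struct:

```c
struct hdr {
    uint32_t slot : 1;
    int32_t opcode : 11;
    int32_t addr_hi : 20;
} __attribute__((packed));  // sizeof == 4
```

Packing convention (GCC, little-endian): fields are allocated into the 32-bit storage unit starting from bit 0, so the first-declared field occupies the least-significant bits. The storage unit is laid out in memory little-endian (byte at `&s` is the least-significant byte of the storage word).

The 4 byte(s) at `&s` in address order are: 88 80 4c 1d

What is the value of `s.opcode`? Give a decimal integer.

[0]=0x88 [1]=0x80 [2]=0x4c [3]=0x1d (little-endian) → word 0x1d4c8088
slot:1 @ bit 0 → (0x1d4c8088>>0)&0x1 = 0x0
opcode:11 @ bit 1 → (0x1d4c8088>>1)&0x7ff = 0x44  ←
addr_hi:20 @ bit 12 → (0x1d4c8088>>12)&0xfffff = 0x1d4c8
opcode signed 11b, MSB=0: value = 68

68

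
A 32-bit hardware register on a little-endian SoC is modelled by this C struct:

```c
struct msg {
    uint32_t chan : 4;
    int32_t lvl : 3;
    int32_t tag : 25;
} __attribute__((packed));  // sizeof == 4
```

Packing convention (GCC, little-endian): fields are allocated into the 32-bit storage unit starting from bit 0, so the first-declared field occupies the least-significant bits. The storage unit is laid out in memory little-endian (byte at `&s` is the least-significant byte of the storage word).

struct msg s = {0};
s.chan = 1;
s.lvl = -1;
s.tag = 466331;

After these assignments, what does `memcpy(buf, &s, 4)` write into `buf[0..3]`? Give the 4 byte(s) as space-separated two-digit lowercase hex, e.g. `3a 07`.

f1 cd 8e 03

chan (4b) val=1 bits=0x1 at bit 0: 0x00000001
lvl (3b) val=-1 bits=0x7 at bit 4: 0x00000071
tag (25b) val=466331 bits=0x71d9b at bit 7: 0x038ecdf1
word = 0x038ecdf1 → little-endian bytes:
  [0]=0xf1  [1]=0xcd  [2]=0x8e  [3]=0x03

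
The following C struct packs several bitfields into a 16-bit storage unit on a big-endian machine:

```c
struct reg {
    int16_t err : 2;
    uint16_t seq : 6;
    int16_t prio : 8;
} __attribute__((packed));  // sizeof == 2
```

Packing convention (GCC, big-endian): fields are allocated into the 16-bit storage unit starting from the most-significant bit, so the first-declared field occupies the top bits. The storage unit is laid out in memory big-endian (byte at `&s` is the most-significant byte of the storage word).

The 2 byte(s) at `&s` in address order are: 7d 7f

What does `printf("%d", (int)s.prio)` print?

[0]=0x7d [1]=0x7f (big-endian) → word 0x7d7f
err [14+:2] = (word>>14) & 0x3 = 1
seq [8+:6] = (word>>8) & 0x3f = 61
prio [0+:8] = (word>>0) & 0xff = 127  ←
prio signed 8b, MSB=0: value = 127

127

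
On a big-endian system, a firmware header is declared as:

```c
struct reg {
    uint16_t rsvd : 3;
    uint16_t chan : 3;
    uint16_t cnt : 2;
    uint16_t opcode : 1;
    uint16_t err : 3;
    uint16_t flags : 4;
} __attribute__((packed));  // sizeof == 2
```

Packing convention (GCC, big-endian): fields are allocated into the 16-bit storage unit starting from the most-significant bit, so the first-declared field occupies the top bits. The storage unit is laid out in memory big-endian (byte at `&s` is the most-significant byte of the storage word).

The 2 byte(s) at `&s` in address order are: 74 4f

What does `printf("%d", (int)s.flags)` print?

15

[0]=0x74 [1]=0x4f (big-endian) → word 0x744f
rsvd [13+:3] = (word>>13) & 0x7 = 3
chan [10+:3] = (word>>10) & 0x7 = 5
cnt [8+:2] = (word>>8) & 0x3 = 0
opcode [7+:1] = (word>>7) & 0x1 = 0
err [4+:3] = (word>>4) & 0x7 = 4
flags [0+:4] = (word>>0) & 0xf = 15  ←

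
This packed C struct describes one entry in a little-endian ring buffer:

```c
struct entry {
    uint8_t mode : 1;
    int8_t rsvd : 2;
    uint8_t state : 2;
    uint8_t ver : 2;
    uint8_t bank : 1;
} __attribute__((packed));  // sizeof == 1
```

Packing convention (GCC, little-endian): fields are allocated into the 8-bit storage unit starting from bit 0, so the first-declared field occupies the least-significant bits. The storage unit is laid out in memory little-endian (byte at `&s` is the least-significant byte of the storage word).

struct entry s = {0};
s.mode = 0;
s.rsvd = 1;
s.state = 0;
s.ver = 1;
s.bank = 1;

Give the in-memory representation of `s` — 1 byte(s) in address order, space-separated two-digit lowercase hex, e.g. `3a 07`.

a2

[0+:1] mode=0 & 0x1 = 0x0; word=0x00
[1+:2] rsvd=1 & 0x3 = 0x1; word=0x02
[3+:2] state=0 & 0x3 = 0x0; word=0x02
[5+:2] ver=1 & 0x3 = 0x1; word=0x22
[7+:1] bank=1 & 0x1 = 0x1; word=0xa2
word = 0xa2 → little-endian bytes:
  [0]=0xa2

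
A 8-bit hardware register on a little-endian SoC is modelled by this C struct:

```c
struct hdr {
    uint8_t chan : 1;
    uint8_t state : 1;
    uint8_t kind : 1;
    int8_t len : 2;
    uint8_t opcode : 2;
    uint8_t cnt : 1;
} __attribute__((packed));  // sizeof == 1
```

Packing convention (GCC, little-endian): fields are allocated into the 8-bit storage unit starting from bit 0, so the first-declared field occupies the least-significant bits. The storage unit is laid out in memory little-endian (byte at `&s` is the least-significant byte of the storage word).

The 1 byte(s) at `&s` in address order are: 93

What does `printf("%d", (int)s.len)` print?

[0]=0x93 (little-endian) → word 0x93
chan:1 @ bit 0 → (0x93>>0)&0x1 = 0x1
state:1 @ bit 1 → (0x93>>1)&0x1 = 0x1
kind:1 @ bit 2 → (0x93>>2)&0x1 = 0x0
len:2 @ bit 3 → (0x93>>3)&0x3 = 0x2  ←
opcode:2 @ bit 5 → (0x93>>5)&0x3 = 0x0
cnt:1 @ bit 7 → (0x93>>7)&0x1 = 0x1
len signed 2b, MSB=1: 2 - 4 = -2

-2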